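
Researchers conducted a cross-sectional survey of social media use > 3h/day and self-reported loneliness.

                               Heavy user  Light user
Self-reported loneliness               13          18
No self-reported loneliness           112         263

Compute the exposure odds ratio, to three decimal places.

Reading the table with exposure as columns: a = 13 (Heavy user, case), b = 112 (Heavy user, non-case), c = 18 (Light user, case), d = 263.
OR = (a·d)/(b·c) = (13 × 263) / (112 × 18) = 3419 / 2016 = 1.69593
The odds of self-reported loneliness are about 1.70 times as high in the heavy user group.

1.696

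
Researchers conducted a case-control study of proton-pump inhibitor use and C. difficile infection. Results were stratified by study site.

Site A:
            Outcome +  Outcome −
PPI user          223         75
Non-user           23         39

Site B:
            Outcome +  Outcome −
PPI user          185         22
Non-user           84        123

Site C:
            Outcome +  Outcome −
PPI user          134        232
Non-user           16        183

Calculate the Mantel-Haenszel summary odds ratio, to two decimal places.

OR_MH = Σ(aᵢdᵢ/nᵢ) / Σ(bᵢcᵢ/nᵢ), where nᵢ is the stratum total.
Stratum 1 (Site A): n = 360; a·d/n = 223·39/360 = 24.1583; b·c/n = 75·23/360 = 4.7917
Stratum 2 (Site B): n = 414; a·d/n = 185·123/414 = 54.9638; b·c/n = 22·84/414 = 4.4638
Stratum 3 (Site C): n = 565; a·d/n = 134·183/565 = 43.4018; b·c/n = 232·16/565 = 6.5699
OR_MH = (24.1583 + 54.9638 + 43.4018) / (4.7917 + 4.4638 + 6.5699) = 122.5239 / 15.8253 = 7.74226

7.74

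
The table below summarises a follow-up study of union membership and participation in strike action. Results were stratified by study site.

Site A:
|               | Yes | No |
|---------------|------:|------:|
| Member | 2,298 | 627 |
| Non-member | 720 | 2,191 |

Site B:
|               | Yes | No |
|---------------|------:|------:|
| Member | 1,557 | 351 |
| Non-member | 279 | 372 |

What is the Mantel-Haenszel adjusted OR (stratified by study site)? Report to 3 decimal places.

OR_MH = Σ(aᵢdᵢ/nᵢ) / Σ(bᵢcᵢ/nᵢ), where nᵢ is the stratum total.
Stratum 1 (Site A): n = 5836; a·d/n = 2298·2191/5836 = 862.7344; b·c/n = 627·720/5836 = 77.3544
Stratum 2 (Site B): n = 2559; a·d/n = 1557·372/2559 = 226.3400; b·c/n = 351·279/2559 = 38.2685
OR_MH = (862.7344 + 226.3400) / (77.3544 + 38.2685) = 1089.0744 / 115.6228 = 9.41920

9.419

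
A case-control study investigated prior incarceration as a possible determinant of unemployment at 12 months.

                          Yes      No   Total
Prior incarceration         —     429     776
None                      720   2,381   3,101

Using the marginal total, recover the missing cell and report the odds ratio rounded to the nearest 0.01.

2.67

The missing cell is in the exposed row: 776 − 429 = 347.
So a = 347, b = 429, c = 720, d = 2381.
OR = (a·d)/(b·c) = (347 × 2381) / (429 × 720) = 826207 / 308880 = 2.67485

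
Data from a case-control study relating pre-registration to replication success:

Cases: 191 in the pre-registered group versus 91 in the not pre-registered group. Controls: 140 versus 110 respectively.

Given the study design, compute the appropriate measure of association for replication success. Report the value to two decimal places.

From the description: a = 191, b = 140, c = 91, d = 110.
This is a case-control study: participants were sampled on outcome status, so risks in the source population cannot be estimated directly — relative risk is not valid here. The odds ratio is the appropriate measure.
OR = (a·d)/(b·c) = (191 × 110) / (140 × 91) = 21010 / 12740 = 1.64914

1.65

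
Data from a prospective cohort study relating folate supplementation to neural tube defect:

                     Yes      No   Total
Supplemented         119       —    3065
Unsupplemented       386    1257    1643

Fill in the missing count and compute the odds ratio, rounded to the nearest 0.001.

The missing cell is in the exposed row: 3065 − 119 = 2946.
So a = 119, b = 2946, c = 386, d = 1257.
OR = (a·d)/(b·c) = (119 × 1257) / (2946 × 386) = 149583 / 1137156 = 0.13154

0.132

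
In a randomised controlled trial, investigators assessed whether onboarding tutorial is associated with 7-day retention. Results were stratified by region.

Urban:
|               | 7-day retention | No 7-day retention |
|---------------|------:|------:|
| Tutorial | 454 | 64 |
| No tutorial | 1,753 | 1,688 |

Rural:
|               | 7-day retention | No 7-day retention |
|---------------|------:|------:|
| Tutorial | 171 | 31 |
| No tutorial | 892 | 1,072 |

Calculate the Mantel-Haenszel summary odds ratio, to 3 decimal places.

OR_MH = Σ(aᵢdᵢ/nᵢ) / Σ(bᵢcᵢ/nᵢ), where nᵢ is the stratum total.
Stratum 1 (Urban): n = 3959; a·d/n = 454·1688/3959 = 193.5721; b·c/n = 64·1753/3959 = 28.3385
Stratum 2 (Rural): n = 2166; a·d/n = 171·1072/2166 = 84.6316; b·c/n = 31·892/2166 = 12.7664
OR_MH = (193.5721 + 84.6316) / (28.3385 + 12.7664) = 278.2037 / 41.1049 = 6.76815

6.768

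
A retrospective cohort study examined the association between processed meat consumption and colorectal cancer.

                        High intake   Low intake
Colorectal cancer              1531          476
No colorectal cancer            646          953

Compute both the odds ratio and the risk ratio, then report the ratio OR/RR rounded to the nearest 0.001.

Reading the table with exposure as columns: a = 1531 (High intake, case), b = 646 (High intake, non-case), c = 476 (Low intake, case), d = 953.
OR = (1531·953)/(646·476) = 1459043/307496 = 4.74492
Risk in exposed = 1531/2177 = 0.70326; risk in unexposed = 476/1429 = 0.33310; RR = 2.11126
OR/RR = 4.74492 / 2.11126 = 2.24743
The outcome is not rare, so the OR lies further from 1 than the RR.

2.247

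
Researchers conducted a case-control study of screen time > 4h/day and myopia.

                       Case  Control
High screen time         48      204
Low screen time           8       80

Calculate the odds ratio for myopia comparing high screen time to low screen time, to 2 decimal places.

2.35

Cells: a = 48, b = 204, c = 8, d = 80.
OR = (a·d)/(b·c) = (48 × 80) / (204 × 8) = 3840 / 1632 = 2.35294
The odds of myopia are about 2.35 times as high in the high screen time group.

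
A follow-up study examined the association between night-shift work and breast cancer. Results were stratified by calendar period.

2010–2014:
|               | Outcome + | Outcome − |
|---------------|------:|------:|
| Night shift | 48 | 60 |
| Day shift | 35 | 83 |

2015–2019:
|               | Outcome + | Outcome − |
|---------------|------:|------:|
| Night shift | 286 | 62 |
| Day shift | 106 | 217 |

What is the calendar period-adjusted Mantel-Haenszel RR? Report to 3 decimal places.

2.270

RR_MH = Σ(aᵢ·n₀ᵢ/nᵢ) / Σ(cᵢ·n₁ᵢ/nᵢ), with n₁ᵢ = aᵢ+bᵢ (exposed), n₀ᵢ = cᵢ+dᵢ (unexposed), nᵢ = n₁ᵢ+n₀ᵢ.
Stratum 1 (2010–2014): n₁ = 108, n₀ = 118, n = 226; a·n₀/n = 48·118/226 = 25.0619; c·n₁/n = 35·108/226 = 16.7257
Stratum 2 (2015–2019): n₁ = 348, n₀ = 323, n = 671; a·n₀/n = 286·323/671 = 137.6721; c·n₁/n = 106·348/671 = 54.9747
RR_MH = (25.0619 + 137.6721) / (16.7257 + 54.9747) = 162.7341 / 71.7003 = 2.26964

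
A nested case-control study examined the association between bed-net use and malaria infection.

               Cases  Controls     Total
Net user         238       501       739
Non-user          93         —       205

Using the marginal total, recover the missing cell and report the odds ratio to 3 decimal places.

0.572

The missing cell is in the unexposed row: 205 − 93 = 112.
So a = 238, b = 501, c = 93, d = 112.
OR = (a·d)/(b·c) = (238 × 112) / (501 × 93) = 26656 / 46593 = 0.57210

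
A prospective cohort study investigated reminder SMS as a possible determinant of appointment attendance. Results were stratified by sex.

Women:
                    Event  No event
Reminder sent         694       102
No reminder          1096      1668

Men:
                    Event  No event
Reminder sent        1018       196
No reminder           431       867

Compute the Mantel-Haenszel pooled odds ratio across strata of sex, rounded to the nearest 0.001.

OR_MH = Σ(aᵢdᵢ/nᵢ) / Σ(bᵢcᵢ/nᵢ), where nᵢ is the stratum total.
Stratum 1 (Women): n = 3560; a·d/n = 694·1668/3560 = 325.1663; b·c/n = 102·1096/3560 = 31.4022
Stratum 2 (Men): n = 2512; a·d/n = 1018·867/2512 = 351.3559; b·c/n = 196·431/2512 = 33.6290
OR_MH = (325.1663 + 351.3559) / (31.4022 + 33.6290) = 676.5222 / 65.0312 = 10.40304

10.403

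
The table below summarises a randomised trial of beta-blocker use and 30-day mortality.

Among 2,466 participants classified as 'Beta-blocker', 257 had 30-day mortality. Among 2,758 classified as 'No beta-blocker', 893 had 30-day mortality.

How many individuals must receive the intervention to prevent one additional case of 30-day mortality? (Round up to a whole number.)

5

Risk in treated group = 257/2466 = 0.10422; risk in control = 893/2758 = 0.32379.
Absolute risk reduction = 0.32379 − 0.10422 = 0.21957
NNT = 1 / ARR = 1 / 0.21957 = 4.554 → round up → 5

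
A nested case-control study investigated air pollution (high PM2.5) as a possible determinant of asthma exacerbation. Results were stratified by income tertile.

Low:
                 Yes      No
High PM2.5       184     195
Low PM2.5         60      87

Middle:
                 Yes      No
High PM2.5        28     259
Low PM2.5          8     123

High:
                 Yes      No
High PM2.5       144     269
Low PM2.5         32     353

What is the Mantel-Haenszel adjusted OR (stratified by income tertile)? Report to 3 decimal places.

OR_MH = Σ(aᵢdᵢ/nᵢ) / Σ(bᵢcᵢ/nᵢ), where nᵢ is the stratum total.
Stratum 1 (Low): n = 526; a·d/n = 184·87/526 = 30.4335; b·c/n = 195·60/526 = 22.2433
Stratum 2 (Middle): n = 418; a·d/n = 28·123/418 = 8.2392; b·c/n = 259·8/418 = 4.9569
Stratum 3 (High): n = 798; a·d/n = 144·353/798 = 63.6992; b·c/n = 269·32/798 = 10.7870
OR_MH = (30.4335 + 8.2392 + 63.6992) / (22.2433 + 4.9569 + 10.7870) = 102.3719 / 37.9873 = 2.69490

2.695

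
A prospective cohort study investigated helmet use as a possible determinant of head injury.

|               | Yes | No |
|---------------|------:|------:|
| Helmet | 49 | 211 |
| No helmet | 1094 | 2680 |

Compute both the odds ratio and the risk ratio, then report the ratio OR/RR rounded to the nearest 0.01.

0.88

Cells: a = 49, b = 211, c = 1094, d = 2680.
OR = (49·2680)/(211·1094) = 131320/230834 = 0.56889
Risk in exposed = 49/260 = 0.18846; risk in unexposed = 1094/3774 = 0.28988; RR = 0.65014
OR/RR = 0.56889 / 0.65014 = 0.87503
The outcome is not rare, so the OR lies further from 1 than the RR.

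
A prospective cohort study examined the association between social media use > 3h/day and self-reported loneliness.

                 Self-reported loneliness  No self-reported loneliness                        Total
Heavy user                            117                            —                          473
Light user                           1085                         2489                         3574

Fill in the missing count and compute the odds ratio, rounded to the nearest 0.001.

0.754

The missing cell is in the exposed row: 473 − 117 = 356.
So a = 117, b = 356, c = 1085, d = 2489.
OR = (a·d)/(b·c) = (117 × 2489) / (356 × 1085) = 291213 / 386260 = 0.75393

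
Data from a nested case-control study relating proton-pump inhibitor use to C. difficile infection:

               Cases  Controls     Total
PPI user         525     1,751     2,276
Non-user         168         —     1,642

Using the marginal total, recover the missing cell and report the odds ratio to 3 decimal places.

The missing cell is in the unexposed row: 1642 − 168 = 1474.
So a = 525, b = 1751, c = 168, d = 1474.
OR = (a·d)/(b·c) = (525 × 1474) / (1751 × 168) = 773850 / 294168 = 2.63064

2.631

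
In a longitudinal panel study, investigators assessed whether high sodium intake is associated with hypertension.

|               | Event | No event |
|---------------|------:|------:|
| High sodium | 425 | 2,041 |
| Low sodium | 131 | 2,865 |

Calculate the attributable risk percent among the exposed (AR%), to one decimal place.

74.6

Cells: a = 425, b = 2041, c = 131, d = 2865.
Risk in exposed = 425/2466 = 0.17234; risk in unexposed = 131/2996 = 0.04372.
RR = 0.17234/0.04372 = 3.94154
AR% = (RR − 1)/RR × 100 = (3.94154 − 1)/3.94154 × 100 = 74.6292%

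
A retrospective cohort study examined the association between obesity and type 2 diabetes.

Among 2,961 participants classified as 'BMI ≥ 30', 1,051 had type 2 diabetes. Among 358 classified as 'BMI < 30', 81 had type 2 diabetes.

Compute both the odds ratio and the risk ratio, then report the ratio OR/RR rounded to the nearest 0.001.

From the description: a = 1051, b = 1910, c = 81, d = 277.
OR = (1051·277)/(1910·81) = 291127/154710 = 1.88176
Risk in exposed = 1051/2961 = 0.35495; risk in unexposed = 81/358 = 0.22626; RR = 1.56878
OR/RR = 1.88176 / 1.56878 = 1.19950
The outcome is not rare, so the OR lies further from 1 than the RR.

1.200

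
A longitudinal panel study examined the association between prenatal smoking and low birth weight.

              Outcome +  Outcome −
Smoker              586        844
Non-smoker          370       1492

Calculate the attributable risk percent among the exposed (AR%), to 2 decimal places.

51.51

Cells: a = 586, b = 844, c = 370, d = 1492.
Risk in exposed = 586/1430 = 0.40979; risk in unexposed = 370/1862 = 0.19871.
RR = 0.40979/0.19871 = 2.06224
AR% = (RR − 1)/RR × 100 = (2.06224 − 1)/2.06224 × 100 = 51.5091%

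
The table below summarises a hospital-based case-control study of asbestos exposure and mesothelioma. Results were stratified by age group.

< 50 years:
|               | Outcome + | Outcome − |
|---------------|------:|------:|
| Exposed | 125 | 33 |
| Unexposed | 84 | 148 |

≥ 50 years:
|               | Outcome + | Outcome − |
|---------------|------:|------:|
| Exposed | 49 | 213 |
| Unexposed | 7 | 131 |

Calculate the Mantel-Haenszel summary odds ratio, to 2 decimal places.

OR_MH = Σ(aᵢdᵢ/nᵢ) / Σ(bᵢcᵢ/nᵢ), where nᵢ is the stratum total.
Stratum 1 (< 50 years): n = 390; a·d/n = 125·148/390 = 47.4359; b·c/n = 33·84/390 = 7.1077
Stratum 2 (≥ 50 years): n = 400; a·d/n = 49·131/400 = 16.0475; b·c/n = 213·7/400 = 3.7275
OR_MH = (47.4359 + 16.0475) / (7.1077 + 3.7275) = 63.4834 / 10.8352 = 5.85900

5.86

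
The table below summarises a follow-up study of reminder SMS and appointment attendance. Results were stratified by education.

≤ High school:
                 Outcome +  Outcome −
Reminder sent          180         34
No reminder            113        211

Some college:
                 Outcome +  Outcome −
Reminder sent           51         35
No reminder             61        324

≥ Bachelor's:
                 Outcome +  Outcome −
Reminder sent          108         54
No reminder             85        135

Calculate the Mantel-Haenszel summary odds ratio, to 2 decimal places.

6.07

OR_MH = Σ(aᵢdᵢ/nᵢ) / Σ(bᵢcᵢ/nᵢ), where nᵢ is the stratum total.
Stratum 1 (≤ High school): n = 538; a·d/n = 180·211/538 = 70.5948; b·c/n = 34·113/538 = 7.1413
Stratum 2 (Some college): n = 471; a·d/n = 51·324/471 = 35.0828; b·c/n = 35·61/471 = 4.5329
Stratum 3 (≥ Bachelor's): n = 382; a·d/n = 108·135/382 = 38.1675; b·c/n = 54·85/382 = 12.0157
OR_MH = (70.5948 + 35.0828 + 38.1675) / (7.1413 + 4.5329 + 12.0157) = 143.8451 / 23.6899 = 6.07201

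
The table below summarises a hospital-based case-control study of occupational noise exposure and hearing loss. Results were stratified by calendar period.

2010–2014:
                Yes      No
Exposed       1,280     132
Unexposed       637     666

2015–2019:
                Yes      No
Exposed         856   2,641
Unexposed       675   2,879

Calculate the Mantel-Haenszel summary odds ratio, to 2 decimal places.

2.34

OR_MH = Σ(aᵢdᵢ/nᵢ) / Σ(bᵢcᵢ/nᵢ), where nᵢ is the stratum total.
Stratum 1 (2010–2014): n = 2715; a·d/n = 1280·666/2715 = 313.9890; b·c/n = 132·637/2715 = 30.9702
Stratum 2 (2015–2019): n = 7051; a·d/n = 856·2879/7051 = 349.5141; b·c/n = 2641·675/7051 = 252.8258
OR_MH = (313.9890 + 349.5141) / (30.9702 + 252.8258) = 663.5031 / 283.7960 = 2.33796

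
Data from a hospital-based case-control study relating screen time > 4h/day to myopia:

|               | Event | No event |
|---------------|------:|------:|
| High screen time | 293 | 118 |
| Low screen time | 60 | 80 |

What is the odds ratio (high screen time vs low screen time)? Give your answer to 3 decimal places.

Cells: a = 293, b = 118, c = 60, d = 80.
OR = (a·d)/(b·c) = (293 × 80) / (118 × 60) = 23440 / 7080 = 3.31073
The odds of myopia are about 3.31 times as high in the high screen time group.

3.311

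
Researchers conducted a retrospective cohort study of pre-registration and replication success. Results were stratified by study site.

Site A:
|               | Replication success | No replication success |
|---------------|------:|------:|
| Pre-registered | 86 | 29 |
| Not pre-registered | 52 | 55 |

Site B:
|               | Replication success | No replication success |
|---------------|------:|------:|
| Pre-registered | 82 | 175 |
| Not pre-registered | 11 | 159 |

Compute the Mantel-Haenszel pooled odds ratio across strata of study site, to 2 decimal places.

4.59

OR_MH = Σ(aᵢdᵢ/nᵢ) / Σ(bᵢcᵢ/nᵢ), where nᵢ is the stratum total.
Stratum 1 (Site A): n = 222; a·d/n = 86·55/222 = 21.3063; b·c/n = 29·52/222 = 6.7928
Stratum 2 (Site B): n = 427; a·d/n = 82·159/427 = 30.5340; b·c/n = 175·11/427 = 4.5082
OR_MH = (21.3063 + 30.5340) / (6.7928 + 4.5082) = 51.8403 / 11.3010 = 4.58723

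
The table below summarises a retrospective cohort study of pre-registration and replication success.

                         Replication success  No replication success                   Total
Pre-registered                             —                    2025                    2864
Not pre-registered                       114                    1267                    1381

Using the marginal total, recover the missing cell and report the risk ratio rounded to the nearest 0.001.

The missing cell is in the exposed row: 2864 − 2025 = 839.
So a = 839, b = 2025, c = 114, d = 1267.
RR = [a/(a+b)] / [c/(c+d)] = (839/2864) / (114/1381) = 0.29295/0.08255 = 3.54877

3.549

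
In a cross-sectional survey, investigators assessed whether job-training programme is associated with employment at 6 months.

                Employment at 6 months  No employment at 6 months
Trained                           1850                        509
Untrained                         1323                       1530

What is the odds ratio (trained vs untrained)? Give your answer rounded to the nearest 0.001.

4.203

Cells: a = 1850, b = 509, c = 1323, d = 1530.
OR = (a·d)/(b·c) = (1850 × 1530) / (509 × 1323) = 2830500 / 673407 = 4.20325
The odds of employment at 6 months are about 4.20 times as high in the trained group.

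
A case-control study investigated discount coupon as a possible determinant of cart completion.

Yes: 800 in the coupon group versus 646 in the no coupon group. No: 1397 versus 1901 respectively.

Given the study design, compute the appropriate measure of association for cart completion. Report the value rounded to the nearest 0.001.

From the description: a = 800, b = 1397, c = 646, d = 1901.
This is a case-control study: participants were sampled on outcome status, so risks in the source population cannot be estimated directly — relative risk is not valid here. The odds ratio is the appropriate measure.
OR = (a·d)/(b·c) = (800 × 1901) / (1397 × 646) = 1520800 / 902462 = 1.68517

1.685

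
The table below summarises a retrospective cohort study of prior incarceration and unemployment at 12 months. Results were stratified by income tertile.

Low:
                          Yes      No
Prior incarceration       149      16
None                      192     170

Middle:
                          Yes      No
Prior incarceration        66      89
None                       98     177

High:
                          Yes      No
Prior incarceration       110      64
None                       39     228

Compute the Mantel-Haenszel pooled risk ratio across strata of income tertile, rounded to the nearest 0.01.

RR_MH = Σ(aᵢ·n₀ᵢ/nᵢ) / Σ(cᵢ·n₁ᵢ/nᵢ), with n₁ᵢ = aᵢ+bᵢ (exposed), n₀ᵢ = cᵢ+dᵢ (unexposed), nᵢ = n₁ᵢ+n₀ᵢ.
Stratum 1 (Low): n₁ = 165, n₀ = 362, n = 527; a·n₀/n = 149·362/527 = 102.3491; c·n₁/n = 192·165/527 = 60.1139
Stratum 2 (Middle): n₁ = 155, n₀ = 275, n = 430; a·n₀/n = 66·275/430 = 42.2093; c·n₁/n = 98·155/430 = 35.3256
Stratum 3 (High): n₁ = 174, n₀ = 267, n = 441; a·n₀/n = 110·267/441 = 66.5986; c·n₁/n = 39·174/441 = 15.3878
RR_MH = (102.3491 + 42.2093 + 66.5986) / (60.1139 + 35.3256 + 15.3878) = 211.1571 / 110.8272 = 1.90528

1.91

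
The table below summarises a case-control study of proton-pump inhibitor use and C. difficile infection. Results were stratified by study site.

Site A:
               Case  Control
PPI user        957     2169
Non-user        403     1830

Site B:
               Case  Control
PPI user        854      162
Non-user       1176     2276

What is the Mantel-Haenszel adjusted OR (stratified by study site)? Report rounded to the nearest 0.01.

OR_MH = Σ(aᵢdᵢ/nᵢ) / Σ(bᵢcᵢ/nᵢ), where nᵢ is the stratum total.
Stratum 1 (Site A): n = 5359; a·d/n = 957·1830/5359 = 326.7979; b·c/n = 2169·403/5359 = 163.1101
Stratum 2 (Site B): n = 4468; a·d/n = 854·2276/4468 = 435.0278; b·c/n = 162·1176/4468 = 42.6392
OR_MH = (326.7979 + 435.0278) / (163.1101 + 42.6392) = 761.8257 / 205.7493 = 3.70269

3.70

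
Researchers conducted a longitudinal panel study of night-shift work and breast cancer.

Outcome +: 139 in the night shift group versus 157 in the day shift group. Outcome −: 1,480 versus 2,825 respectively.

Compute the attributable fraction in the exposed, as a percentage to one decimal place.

From the description: a = 139, b = 1480, c = 157, d = 2825.
Risk in exposed = 139/1619 = 0.08586; risk in unexposed = 157/2982 = 0.05265.
RR = 0.08586/0.05265 = 1.63071
AR% = (RR − 1)/RR × 100 = (1.63071 − 1)/1.63071 × 100 = 38.6769%

38.7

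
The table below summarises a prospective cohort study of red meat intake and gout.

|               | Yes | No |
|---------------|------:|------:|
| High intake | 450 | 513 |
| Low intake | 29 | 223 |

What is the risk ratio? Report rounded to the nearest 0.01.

4.06

Cells: a = 450, b = 513, c = 29, d = 223.
Risk in exposed = 450/963 = 0.46729; risk in unexposed = 29/252 = 0.11508.
RR = 0.46729 / 0.11508 = 4.06059
The risk among the exposed is 4.06 times that among the unexposed.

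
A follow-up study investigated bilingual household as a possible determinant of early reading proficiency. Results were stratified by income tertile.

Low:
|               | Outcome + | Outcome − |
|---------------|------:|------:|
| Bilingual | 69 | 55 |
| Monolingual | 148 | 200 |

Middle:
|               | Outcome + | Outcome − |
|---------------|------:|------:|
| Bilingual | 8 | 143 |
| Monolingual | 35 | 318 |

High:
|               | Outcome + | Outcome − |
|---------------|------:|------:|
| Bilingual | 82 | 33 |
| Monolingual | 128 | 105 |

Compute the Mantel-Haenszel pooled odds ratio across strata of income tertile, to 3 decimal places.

1.501

OR_MH = Σ(aᵢdᵢ/nᵢ) / Σ(bᵢcᵢ/nᵢ), where nᵢ is the stratum total.
Stratum 1 (Low): n = 472; a·d/n = 69·200/472 = 29.2373; b·c/n = 55·148/472 = 17.2458
Stratum 2 (Middle): n = 504; a·d/n = 8·318/504 = 5.0476; b·c/n = 143·35/504 = 9.9306
Stratum 3 (High): n = 348; a·d/n = 82·105/348 = 24.7414; b·c/n = 33·128/348 = 12.1379
OR_MH = (29.2373 + 5.0476 + 24.7414) / (17.2458 + 9.9306 + 12.1379) = 59.0263 / 39.3142 = 1.50140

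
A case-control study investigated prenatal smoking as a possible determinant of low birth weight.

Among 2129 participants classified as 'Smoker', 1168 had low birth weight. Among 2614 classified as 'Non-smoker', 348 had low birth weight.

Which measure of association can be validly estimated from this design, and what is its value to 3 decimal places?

7.914

From the description: a = 1168, b = 961, c = 348, d = 2266.
This is a case-control study: participants were sampled on outcome status, so risks in the source population cannot be estimated directly — relative risk is not valid here. The odds ratio is the appropriate measure.
OR = (a·d)/(b·c) = (1168 × 2266) / (961 × 348) = 2646688 / 334428 = 7.91407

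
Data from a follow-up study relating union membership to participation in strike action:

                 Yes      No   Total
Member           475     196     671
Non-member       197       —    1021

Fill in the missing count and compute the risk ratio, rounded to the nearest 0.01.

The missing cell is in the unexposed row: 1021 − 197 = 824.
So a = 475, b = 196, c = 197, d = 824.
RR = [a/(a+b)] / [c/(c+d)] = (475/671) / (197/1021) = 0.70790/0.19295 = 3.66886

3.67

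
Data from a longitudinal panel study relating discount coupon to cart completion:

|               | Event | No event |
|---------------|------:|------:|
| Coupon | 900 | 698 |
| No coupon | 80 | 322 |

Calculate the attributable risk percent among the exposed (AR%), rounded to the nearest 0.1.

64.7

Cells: a = 900, b = 698, c = 80, d = 322.
Risk in exposed = 900/1598 = 0.56320; risk in unexposed = 80/402 = 0.19900.
RR = 0.56320/0.19900 = 2.83010
AR% = (RR − 1)/RR × 100 = (2.83010 − 1)/2.83010 × 100 = 64.6656%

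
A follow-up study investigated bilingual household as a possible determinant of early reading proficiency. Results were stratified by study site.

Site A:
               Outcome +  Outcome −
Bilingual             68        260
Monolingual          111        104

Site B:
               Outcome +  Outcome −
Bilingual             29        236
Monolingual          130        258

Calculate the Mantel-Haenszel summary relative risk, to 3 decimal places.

RR_MH = Σ(aᵢ·n₀ᵢ/nᵢ) / Σ(cᵢ·n₁ᵢ/nᵢ), with n₁ᵢ = aᵢ+bᵢ (exposed), n₀ᵢ = cᵢ+dᵢ (unexposed), nᵢ = n₁ᵢ+n₀ᵢ.
Stratum 1 (Site A): n₁ = 328, n₀ = 215, n = 543; a·n₀/n = 68·215/543 = 26.9245; c·n₁/n = 111·328/543 = 67.0497
Stratum 2 (Site B): n₁ = 265, n₀ = 388, n = 653; a·n₀/n = 29·388/653 = 17.2312; c·n₁/n = 130·265/653 = 52.7565
RR_MH = (26.9245 + 17.2312) / (67.0497 + 52.7565) = 44.1557 / 119.8062 = 0.36856

0.369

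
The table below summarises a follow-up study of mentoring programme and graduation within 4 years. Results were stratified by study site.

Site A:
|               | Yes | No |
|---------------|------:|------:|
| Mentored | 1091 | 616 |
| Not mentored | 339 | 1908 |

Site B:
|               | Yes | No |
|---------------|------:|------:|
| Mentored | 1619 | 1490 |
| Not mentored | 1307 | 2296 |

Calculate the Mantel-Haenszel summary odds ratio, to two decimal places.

3.15

OR_MH = Σ(aᵢdᵢ/nᵢ) / Σ(bᵢcᵢ/nᵢ), where nᵢ is the stratum total.
Stratum 1 (Site A): n = 3954; a·d/n = 1091·1908/3954 = 526.4613; b·c/n = 616·339/3954 = 52.8134
Stratum 2 (Site B): n = 6712; a·d/n = 1619·2296/6712 = 553.8176; b·c/n = 1490·1307/6712 = 290.1415
OR_MH = (526.4613 + 553.8176) / (52.8134 + 290.1415) = 1080.2789 / 342.9549 = 3.14992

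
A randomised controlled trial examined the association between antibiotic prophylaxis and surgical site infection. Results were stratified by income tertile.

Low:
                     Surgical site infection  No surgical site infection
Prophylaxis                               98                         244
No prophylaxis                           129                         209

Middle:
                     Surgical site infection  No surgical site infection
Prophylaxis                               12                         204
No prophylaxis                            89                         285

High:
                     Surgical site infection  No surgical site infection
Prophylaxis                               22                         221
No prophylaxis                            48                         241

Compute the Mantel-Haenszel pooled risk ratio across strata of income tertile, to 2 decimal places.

0.57

RR_MH = Σ(aᵢ·n₀ᵢ/nᵢ) / Σ(cᵢ·n₁ᵢ/nᵢ), with n₁ᵢ = aᵢ+bᵢ (exposed), n₀ᵢ = cᵢ+dᵢ (unexposed), nᵢ = n₁ᵢ+n₀ᵢ.
Stratum 1 (Low): n₁ = 342, n₀ = 338, n = 680; a·n₀/n = 98·338/680 = 48.7118; c·n₁/n = 129·342/680 = 64.8794
Stratum 2 (Middle): n₁ = 216, n₀ = 374, n = 590; a·n₀/n = 12·374/590 = 7.6068; c·n₁/n = 89·216/590 = 32.5831
Stratum 3 (High): n₁ = 243, n₀ = 289, n = 532; a·n₀/n = 22·289/532 = 11.9511; c·n₁/n = 48·243/532 = 21.9248
RR_MH = (48.7118 + 7.6068 + 11.9511) / (64.8794 + 32.5831 + 21.9248) = 68.2697 / 119.3873 = 0.57183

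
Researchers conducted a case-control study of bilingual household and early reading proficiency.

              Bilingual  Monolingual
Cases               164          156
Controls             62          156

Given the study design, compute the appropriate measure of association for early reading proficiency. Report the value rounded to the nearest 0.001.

2.645

Reading the table with exposure as columns: a = 164 (Bilingual, case), b = 62 (Bilingual, non-case), c = 156 (Monolingual, case), d = 156.
This is a case-control study: participants were sampled on outcome status, so risks in the source population cannot be estimated directly — relative risk is not valid here. The odds ratio is the appropriate measure.
OR = (a·d)/(b·c) = (164 × 156) / (62 × 156) = 25584 / 9672 = 2.64516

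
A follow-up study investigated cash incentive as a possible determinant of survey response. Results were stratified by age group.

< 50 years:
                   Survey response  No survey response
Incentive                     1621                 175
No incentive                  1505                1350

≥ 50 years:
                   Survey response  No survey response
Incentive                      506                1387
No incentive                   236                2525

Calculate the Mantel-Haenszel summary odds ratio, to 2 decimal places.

5.87

OR_MH = Σ(aᵢdᵢ/nᵢ) / Σ(bᵢcᵢ/nᵢ), where nᵢ is the stratum total.
Stratum 1 (< 50 years): n = 4651; a·d/n = 1621·1350/4651 = 470.5117; b·c/n = 175·1505/4651 = 56.6276
Stratum 2 (≥ 50 years): n = 4654; a·d/n = 506·2525/4654 = 274.5273; b·c/n = 1387·236/4654 = 70.3335
OR_MH = (470.5117 + 274.5273) / (56.6276 + 70.3335) = 745.0390 / 126.9611 = 5.86825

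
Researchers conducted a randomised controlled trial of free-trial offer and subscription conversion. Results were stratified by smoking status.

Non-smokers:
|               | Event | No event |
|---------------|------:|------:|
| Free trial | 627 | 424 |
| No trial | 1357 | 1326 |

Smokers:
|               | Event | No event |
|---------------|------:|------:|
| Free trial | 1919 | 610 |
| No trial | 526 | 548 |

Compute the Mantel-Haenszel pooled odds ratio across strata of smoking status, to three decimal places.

OR_MH = Σ(aᵢdᵢ/nᵢ) / Σ(bᵢcᵢ/nᵢ), where nᵢ is the stratum total.
Stratum 1 (Non-smokers): n = 3734; a·d/n = 627·1326/3734 = 222.6572; b·c/n = 424·1357/3734 = 154.0889
Stratum 2 (Smokers): n = 3603; a·d/n = 1919·548/3603 = 291.8712; b·c/n = 610·526/3603 = 89.0536
OR_MH = (222.6572 + 291.8712) / (154.0889 + 89.0536) = 514.5284 / 243.1425 = 2.11616

2.116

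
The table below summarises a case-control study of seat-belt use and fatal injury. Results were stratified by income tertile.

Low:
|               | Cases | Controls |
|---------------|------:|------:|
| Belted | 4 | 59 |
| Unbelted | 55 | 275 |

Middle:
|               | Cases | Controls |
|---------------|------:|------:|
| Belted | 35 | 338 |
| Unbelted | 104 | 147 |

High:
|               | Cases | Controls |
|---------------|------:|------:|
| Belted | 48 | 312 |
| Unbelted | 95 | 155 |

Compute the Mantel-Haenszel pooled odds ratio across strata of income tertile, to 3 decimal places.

OR_MH = Σ(aᵢdᵢ/nᵢ) / Σ(bᵢcᵢ/nᵢ), where nᵢ is the stratum total.
Stratum 1 (Low): n = 393; a·d/n = 4·275/393 = 2.7990; b·c/n = 59·55/393 = 8.2570
Stratum 2 (Middle): n = 624; a·d/n = 35·147/624 = 8.2452; b·c/n = 338·104/624 = 56.3333
Stratum 3 (High): n = 610; a·d/n = 48·155/610 = 12.1967; b·c/n = 312·95/610 = 48.5902
OR_MH = (2.7990 + 8.2452 + 12.1967) / (8.2570 + 56.3333 + 48.5902) = 23.2409 / 113.1805 = 0.20534

0.205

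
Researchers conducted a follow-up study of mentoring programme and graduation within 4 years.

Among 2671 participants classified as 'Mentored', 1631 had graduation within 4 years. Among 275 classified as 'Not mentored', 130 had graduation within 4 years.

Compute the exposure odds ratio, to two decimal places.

1.75

From the description: a = 1631, b = 1040, c = 130, d = 145.
OR = (a·d)/(b·c) = (1631 × 145) / (1040 × 130) = 236495 / 135200 = 1.74922
The odds of graduation within 4 years are about 1.75 times as high in the mentored group.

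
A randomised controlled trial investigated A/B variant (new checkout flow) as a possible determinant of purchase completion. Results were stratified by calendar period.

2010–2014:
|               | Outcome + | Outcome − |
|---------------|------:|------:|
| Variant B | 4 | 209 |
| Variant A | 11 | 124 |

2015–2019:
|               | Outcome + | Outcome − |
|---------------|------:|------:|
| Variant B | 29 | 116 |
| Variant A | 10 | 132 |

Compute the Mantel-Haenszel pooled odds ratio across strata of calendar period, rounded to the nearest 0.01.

1.39

OR_MH = Σ(aᵢdᵢ/nᵢ) / Σ(bᵢcᵢ/nᵢ), where nᵢ is the stratum total.
Stratum 1 (2010–2014): n = 348; a·d/n = 4·124/348 = 1.4253; b·c/n = 209·11/348 = 6.6063
Stratum 2 (2015–2019): n = 287; a·d/n = 29·132/287 = 13.3380; b·c/n = 116·10/287 = 4.0418
OR_MH = (1.4253 + 13.3380) / (6.6063 + 4.0418) = 14.7633 / 10.6481 = 1.38647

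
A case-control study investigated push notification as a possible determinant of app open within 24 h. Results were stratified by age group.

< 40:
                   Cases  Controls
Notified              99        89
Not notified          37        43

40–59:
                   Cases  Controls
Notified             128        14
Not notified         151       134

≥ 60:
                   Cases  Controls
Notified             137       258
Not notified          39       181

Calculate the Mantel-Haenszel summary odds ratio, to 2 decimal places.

2.87

OR_MH = Σ(aᵢdᵢ/nᵢ) / Σ(bᵢcᵢ/nᵢ), where nᵢ is the stratum total.
Stratum 1 (< 40): n = 268; a·d/n = 99·43/268 = 15.8843; b·c/n = 89·37/268 = 12.2873
Stratum 2 (40–59): n = 427; a·d/n = 128·134/427 = 40.1686; b·c/n = 14·151/427 = 4.9508
Stratum 3 (≥ 60): n = 615; a·d/n = 137·181/615 = 40.3203; b·c/n = 258·39/615 = 16.3610
OR_MH = (15.8843 + 40.1686 + 40.3203) / (12.2873 + 4.9508 + 16.3610) = 96.3733 / 33.5991 = 2.86833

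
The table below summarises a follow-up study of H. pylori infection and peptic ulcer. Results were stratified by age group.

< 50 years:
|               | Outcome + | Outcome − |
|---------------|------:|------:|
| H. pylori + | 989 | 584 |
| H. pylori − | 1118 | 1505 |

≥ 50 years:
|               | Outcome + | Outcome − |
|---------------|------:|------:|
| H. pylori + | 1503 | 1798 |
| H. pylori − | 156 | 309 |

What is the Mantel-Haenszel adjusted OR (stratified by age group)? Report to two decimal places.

OR_MH = Σ(aᵢdᵢ/nᵢ) / Σ(bᵢcᵢ/nᵢ), where nᵢ is the stratum total.
Stratum 1 (< 50 years): n = 4196; a·d/n = 989·1505/4196 = 354.7295; b·c/n = 584·1118/4196 = 155.6034
Stratum 2 (≥ 50 years): n = 3766; a·d/n = 1503·309/3766 = 123.3210; b·c/n = 1798·156/3766 = 74.4790
OR_MH = (354.7295 + 123.3210) / (155.6034 + 74.4790) = 478.0505 / 230.0825 = 2.07774

2.08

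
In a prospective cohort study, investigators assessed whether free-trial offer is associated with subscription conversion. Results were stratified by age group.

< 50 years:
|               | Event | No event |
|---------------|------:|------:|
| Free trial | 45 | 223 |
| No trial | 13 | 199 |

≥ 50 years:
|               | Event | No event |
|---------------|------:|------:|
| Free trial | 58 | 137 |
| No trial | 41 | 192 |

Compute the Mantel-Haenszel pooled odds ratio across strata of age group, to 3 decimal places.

OR_MH = Σ(aᵢdᵢ/nᵢ) / Σ(bᵢcᵢ/nᵢ), where nᵢ is the stratum total.
Stratum 1 (< 50 years): n = 480; a·d/n = 45·199/480 = 18.6562; b·c/n = 223·13/480 = 6.0396
Stratum 2 (≥ 50 years): n = 428; a·d/n = 58·192/428 = 26.0187; b·c/n = 137·41/428 = 13.1238
OR_MH = (18.6562 + 26.0187) / (6.0396 + 13.1238) = 44.6749 / 19.1634 = 2.33126

2.331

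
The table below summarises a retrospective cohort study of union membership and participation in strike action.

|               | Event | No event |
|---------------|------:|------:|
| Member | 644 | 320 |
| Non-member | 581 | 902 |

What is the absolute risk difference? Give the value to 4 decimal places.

0.2763

Cells: a = 644, b = 320, c = 581, d = 902.
Risk in exposed = 644/964 = 0.668050; risk in unexposed = 581/1483 = 0.391773.
Risk difference = 0.668050 − 0.391773 = 0.276276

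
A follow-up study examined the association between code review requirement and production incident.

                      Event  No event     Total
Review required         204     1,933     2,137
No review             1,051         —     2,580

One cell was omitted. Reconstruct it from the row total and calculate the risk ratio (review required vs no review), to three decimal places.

The missing cell is in the unexposed row: 2580 − 1051 = 1529.
So a = 204, b = 1933, c = 1051, d = 1529.
RR = [a/(a+b)] / [c/(c+d)] = (204/2137) / (1051/2580) = 0.09546/0.40736 = 0.23434

0.234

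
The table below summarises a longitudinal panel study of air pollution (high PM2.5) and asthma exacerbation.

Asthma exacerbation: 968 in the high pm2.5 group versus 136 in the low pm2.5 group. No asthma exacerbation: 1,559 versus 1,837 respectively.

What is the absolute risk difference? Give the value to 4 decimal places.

0.3141

From the description: a = 968, b = 1559, c = 136, d = 1837.
Risk in exposed = 968/2527 = 0.383063; risk in unexposed = 136/1973 = 0.068931.
Risk difference = 0.383063 − 0.068931 = 0.314132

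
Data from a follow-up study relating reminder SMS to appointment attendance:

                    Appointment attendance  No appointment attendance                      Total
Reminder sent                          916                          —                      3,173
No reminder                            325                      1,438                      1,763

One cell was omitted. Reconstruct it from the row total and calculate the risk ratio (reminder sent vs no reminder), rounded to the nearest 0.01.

1.57

The missing cell is in the exposed row: 3173 − 916 = 2257.
So a = 916, b = 2257, c = 325, d = 1438.
RR = [a/(a+b)] / [c/(c+d)] = (916/3173) / (325/1763) = 0.28869/0.18434 = 1.56601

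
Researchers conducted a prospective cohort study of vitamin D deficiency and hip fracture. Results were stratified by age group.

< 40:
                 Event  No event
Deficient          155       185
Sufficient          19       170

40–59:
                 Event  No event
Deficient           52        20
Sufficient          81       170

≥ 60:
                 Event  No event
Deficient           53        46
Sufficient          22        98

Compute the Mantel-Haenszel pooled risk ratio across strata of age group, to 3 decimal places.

3.104

RR_MH = Σ(aᵢ·n₀ᵢ/nᵢ) / Σ(cᵢ·n₁ᵢ/nᵢ), with n₁ᵢ = aᵢ+bᵢ (exposed), n₀ᵢ = cᵢ+dᵢ (unexposed), nᵢ = n₁ᵢ+n₀ᵢ.
Stratum 1 (< 40): n₁ = 340, n₀ = 189, n = 529; a·n₀/n = 155·189/529 = 55.3781; c·n₁/n = 19·340/529 = 12.2117
Stratum 2 (40–59): n₁ = 72, n₀ = 251, n = 323; a·n₀/n = 52·251/323 = 40.4087; c·n₁/n = 81·72/323 = 18.0557
Stratum 3 (≥ 60): n₁ = 99, n₀ = 120, n = 219; a·n₀/n = 53·120/219 = 29.0411; c·n₁/n = 22·99/219 = 9.9452
RR_MH = (55.3781 + 40.4087 + 29.0411) / (12.2117 + 18.0557 + 9.9452) = 124.8278 / 40.2127 = 3.10419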